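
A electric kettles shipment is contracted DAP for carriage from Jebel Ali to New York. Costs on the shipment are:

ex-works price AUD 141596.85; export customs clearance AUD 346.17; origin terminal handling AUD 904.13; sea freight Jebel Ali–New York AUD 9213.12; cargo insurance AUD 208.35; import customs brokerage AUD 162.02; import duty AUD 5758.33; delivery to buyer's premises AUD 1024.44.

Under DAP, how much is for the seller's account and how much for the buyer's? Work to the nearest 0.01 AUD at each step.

DAP: the seller bears all costs to the named destination except import duty and clearance.
Seller's account: goods 141596.85 + export clearance 346.17 + origin terminal 904.13 + freight 9213.12 + insurance 208.35 + delivery 1024.44 = 153293.06
Buyer's account: brokerage 162.02 + duty 5758.33 = 5920.35

Seller: AUD 153293.06; buyer: AUD 5920.35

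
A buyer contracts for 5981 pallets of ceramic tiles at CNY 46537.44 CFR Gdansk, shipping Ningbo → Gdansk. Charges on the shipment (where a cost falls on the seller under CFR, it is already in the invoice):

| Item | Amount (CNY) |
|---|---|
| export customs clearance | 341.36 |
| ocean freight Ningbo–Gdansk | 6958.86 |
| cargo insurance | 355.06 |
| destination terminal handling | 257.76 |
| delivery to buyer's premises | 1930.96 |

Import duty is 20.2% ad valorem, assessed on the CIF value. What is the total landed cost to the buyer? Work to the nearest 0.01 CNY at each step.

Total landed cost: CNY 58553.51

CFR: the seller pays costs through ocean freight to the destination port, but not insurance.
Already in the invoice (seller's account under CFR): export clearance, freight — exclude.
CIF value = CFR price + insurance = 46537.44 + 355.06 = 46892.50
Import duty = 46892.50 × 20.2% = 9472.29
Buyer bears: insurance 355.06 + destination terminal 257.76 + delivery 1930.96 + duty 9472.29 = 12016.07
Landed cost = invoice 46537.44 + 12016.07 = 58553.51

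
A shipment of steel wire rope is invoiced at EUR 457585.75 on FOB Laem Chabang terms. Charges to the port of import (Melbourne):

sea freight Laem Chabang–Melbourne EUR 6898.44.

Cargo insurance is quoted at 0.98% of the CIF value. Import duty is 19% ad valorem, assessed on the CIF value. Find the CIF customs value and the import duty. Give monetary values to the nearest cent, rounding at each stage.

CIF value: EUR 469081.19; import duty: EUR 89125.43

Let C be the CIF value. C = FOB price + freight + 0.98% × C
C − 0.98% × C = 457585.75 + 6898.44
0.9902 × C = 464484.19
C = 464484.19 / 0.9902 = 469081.19
Insurance premium = 0.98% × 469081.19 = 4597.00
Import duty = 469081.19 × 19% = 89125.43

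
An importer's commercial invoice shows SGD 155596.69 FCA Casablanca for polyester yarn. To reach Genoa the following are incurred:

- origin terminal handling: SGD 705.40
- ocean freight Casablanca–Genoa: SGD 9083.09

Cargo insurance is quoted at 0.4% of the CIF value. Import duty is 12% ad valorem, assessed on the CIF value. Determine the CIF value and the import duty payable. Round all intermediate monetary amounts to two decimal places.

Let C be the CIF value. C = FCA price + pre-shipment costs + freight + 0.4% × C
C − 0.4% × C = 155596.69 + 705.40 + 9083.09
0.996 × C = 165385.18
C = 165385.18 / 0.996 = 166049.38
Insurance premium = 0.4% × 166049.38 = 664.20
Import duty = 166049.38 × 12% = 19925.93

CIF value: SGD 166049.38; import duty: SGD 19925.93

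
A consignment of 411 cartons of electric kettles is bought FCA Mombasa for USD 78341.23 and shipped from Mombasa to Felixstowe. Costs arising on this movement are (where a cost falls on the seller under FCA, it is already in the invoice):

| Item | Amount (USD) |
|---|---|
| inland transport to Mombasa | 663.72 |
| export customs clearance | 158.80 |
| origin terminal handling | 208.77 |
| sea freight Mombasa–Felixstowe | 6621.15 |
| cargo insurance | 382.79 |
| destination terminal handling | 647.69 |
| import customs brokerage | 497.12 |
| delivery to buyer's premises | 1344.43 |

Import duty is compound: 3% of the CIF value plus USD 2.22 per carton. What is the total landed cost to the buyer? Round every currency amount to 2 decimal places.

Total landed cost: USD 91522.22

FCA: the seller delivers export-cleared goods to the carrier; the buyer bears costs from that point.
Already in the invoice (seller's account under FCA): inland to port, export clearance — exclude.
CIF value = FCA price + origin terminal + freight + insurance = 78341.23 + 208.77 + 6621.15 + 382.79 = 85553.94
Ad valorem component: 85553.94 × 3% = 2566.62
Specific component: 411 × 2.22 = 912.42
Import duty = 2566.62 + 912.42 = 3479.04
Buyer bears: origin terminal 208.77 + freight 6621.15 + insurance 382.79 + destination terminal 647.69 + brokerage 497.12 + delivery 1344.43 + duty 3479.04 = 13180.99
Landed cost = invoice 78341.23 + 13180.99 = 91522.22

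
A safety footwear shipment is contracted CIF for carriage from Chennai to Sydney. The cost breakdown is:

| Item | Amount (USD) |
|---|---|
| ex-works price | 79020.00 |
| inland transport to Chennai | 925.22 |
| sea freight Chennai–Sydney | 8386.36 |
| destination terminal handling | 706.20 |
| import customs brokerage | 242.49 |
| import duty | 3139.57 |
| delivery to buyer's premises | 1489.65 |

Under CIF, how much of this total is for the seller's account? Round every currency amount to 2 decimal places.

CIF: the seller pays costs through ocean freight and marine insurance to the destination port.
Seller's account: goods 79020.00 + inland to port 925.22 + freight 8386.36 = 88331.58
Buyer's account: destination terminal 706.20 + brokerage 242.49 + duty 3139.57 + delivery 1489.65 = 5577.91

Seller's account: USD 88331.58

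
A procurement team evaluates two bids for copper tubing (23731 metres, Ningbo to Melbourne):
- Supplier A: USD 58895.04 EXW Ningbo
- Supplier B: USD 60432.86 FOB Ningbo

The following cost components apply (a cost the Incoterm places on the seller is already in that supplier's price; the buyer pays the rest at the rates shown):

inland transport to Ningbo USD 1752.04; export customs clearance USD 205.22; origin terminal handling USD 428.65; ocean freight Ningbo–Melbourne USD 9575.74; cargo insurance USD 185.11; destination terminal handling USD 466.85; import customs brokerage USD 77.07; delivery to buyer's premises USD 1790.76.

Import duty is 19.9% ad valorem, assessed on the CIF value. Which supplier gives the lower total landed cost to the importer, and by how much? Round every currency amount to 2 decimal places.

Supplier B is cheaper by USD 1016.86

Supplier A (EXW):
CIF value = EXW price + inland to port + export clearance + origin terminal + freight + insurance = 58895.04 + 1752.04 + 205.22 + 428.65 + 9575.74 + 185.11 = 71041.80
Import duty = 71041.80 × 19.9% = 14137.32
Buyer bears (A): 1752.04 + 205.22 + 428.65 + 9575.74 + 185.11 + 466.85 + 77.07 + 1790.76 = 14481.44
Landed cost (A) = invoice 58895.04 + 14481.44 + duty 14137.32 = 87513.80
Supplier B (FOB):
CIF value = FOB price + freight + insurance = 60432.86 + 9575.74 + 185.11 = 70193.71
Import duty = 70193.71 × 19.9% = 13968.55
Buyer bears (B): 9575.74 + 185.11 + 466.85 + 77.07 + 1790.76 = 12095.53
Landed cost (B) = invoice 60432.86 + 12095.53 + duty 13968.55 = 86496.94
Difference = |87513.80 − 86496.94| = 1016.86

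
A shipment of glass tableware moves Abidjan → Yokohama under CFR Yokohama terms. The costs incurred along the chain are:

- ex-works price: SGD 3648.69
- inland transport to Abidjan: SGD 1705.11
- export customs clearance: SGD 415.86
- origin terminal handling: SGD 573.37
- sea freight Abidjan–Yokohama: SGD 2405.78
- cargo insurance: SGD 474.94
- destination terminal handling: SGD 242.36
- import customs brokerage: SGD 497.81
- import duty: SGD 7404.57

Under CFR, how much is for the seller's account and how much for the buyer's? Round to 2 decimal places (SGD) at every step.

Seller: SGD 8748.81; buyer: SGD 8619.68

CFR: the seller pays costs through ocean freight to the destination port, but not insurance.
Seller's account: goods 3648.69 + inland to port 1705.11 + export clearance 415.86 + origin terminal 573.37 + freight 2405.78 = 8748.81
Buyer's account: insurance 474.94 + destination terminal 242.36 + brokerage 497.81 + duty 7404.57 = 8619.68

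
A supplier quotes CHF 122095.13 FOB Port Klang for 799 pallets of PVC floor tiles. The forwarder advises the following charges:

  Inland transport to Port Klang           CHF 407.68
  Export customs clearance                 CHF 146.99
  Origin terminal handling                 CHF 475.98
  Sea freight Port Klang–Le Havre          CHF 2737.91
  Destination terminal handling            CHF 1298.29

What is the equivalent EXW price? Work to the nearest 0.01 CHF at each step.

EXW price: CHF 121064.48

Not relevant to the conversion: destination terminal, freight — on the buyer under both terms; not part of either seller's price.
From FOB to EXW, the seller no longer bears: inland to port, export clearance, origin terminal.
EXW price = 122095.13 − 407.68 − 146.99 − 475.98 = 121064.48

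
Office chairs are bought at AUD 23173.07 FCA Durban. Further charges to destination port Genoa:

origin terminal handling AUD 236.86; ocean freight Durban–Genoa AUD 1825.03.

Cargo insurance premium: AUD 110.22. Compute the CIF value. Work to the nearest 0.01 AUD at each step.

CIF value: AUD 25345.18

CIF = FCA price + pre-shipment costs + freight + insurance
CIF = 23173.07 + 236.86 + 1825.03 + 110.22 = 25345.18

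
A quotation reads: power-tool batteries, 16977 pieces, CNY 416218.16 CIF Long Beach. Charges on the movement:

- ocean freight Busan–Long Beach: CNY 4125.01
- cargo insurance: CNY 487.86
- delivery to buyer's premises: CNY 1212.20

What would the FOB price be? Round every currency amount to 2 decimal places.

Not relevant to the conversion: delivery — on the buyer under both terms; not part of either seller's price.
From CIF to FOB, the seller no longer bears: freight, insurance.
FOB price = 416218.16 − 4125.01 − 487.86 = 411605.29

FOB price: CNY 411605.29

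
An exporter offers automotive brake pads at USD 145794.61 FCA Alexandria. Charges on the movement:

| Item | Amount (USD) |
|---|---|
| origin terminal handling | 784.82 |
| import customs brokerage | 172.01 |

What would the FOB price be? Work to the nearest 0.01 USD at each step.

FOB price: USD 146579.43

Not relevant to the conversion: brokerage — on the buyer under both terms; not part of either seller's price.
From FCA to FOB, the seller additionally bears: origin terminal.
FOB price = 145794.61 + 784.82 = 146579.43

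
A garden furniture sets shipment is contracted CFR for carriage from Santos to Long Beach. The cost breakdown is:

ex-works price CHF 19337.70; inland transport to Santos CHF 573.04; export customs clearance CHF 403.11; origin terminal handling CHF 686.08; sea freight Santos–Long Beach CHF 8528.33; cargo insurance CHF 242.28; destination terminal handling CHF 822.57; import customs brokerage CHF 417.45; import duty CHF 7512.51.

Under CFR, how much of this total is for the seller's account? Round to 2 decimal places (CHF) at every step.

Seller's account: CHF 29528.26

CFR: the seller pays costs through ocean freight to the destination port, but not insurance.
Seller's account: goods 19337.70 + inland to port 573.04 + export clearance 403.11 + origin terminal 686.08 + freight 8528.33 = 29528.26
Buyer's account: insurance 242.28 + destination terminal 822.57 + brokerage 417.45 + duty 7512.51 = 8994.81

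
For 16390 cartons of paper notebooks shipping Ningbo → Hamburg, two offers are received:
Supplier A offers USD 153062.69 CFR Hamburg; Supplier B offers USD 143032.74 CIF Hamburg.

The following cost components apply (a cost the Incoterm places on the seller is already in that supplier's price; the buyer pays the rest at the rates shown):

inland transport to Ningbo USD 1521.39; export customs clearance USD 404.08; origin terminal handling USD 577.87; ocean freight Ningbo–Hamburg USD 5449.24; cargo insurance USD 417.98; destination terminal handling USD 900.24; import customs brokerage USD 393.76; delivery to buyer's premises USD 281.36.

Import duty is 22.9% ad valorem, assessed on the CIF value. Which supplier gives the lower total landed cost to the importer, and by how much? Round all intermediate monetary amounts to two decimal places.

Supplier B is cheaper by USD 12840.50

Supplier A (CFR):
CIF value = CFR price + insurance = 153062.69 + 417.98 = 153480.67
Import duty = 153480.67 × 22.9% = 35147.07
Buyer bears (A): 417.98 + 900.24 + 393.76 + 281.36 = 1993.34
Landed cost (A) = invoice 153062.69 + 1993.34 + duty 35147.07 = 190203.10
Supplier B (CIF):
The CIF price already equals the CIF value: 143032.74
Import duty = 143032.74 × 22.9% = 32754.50
Buyer bears (B): 900.24 + 393.76 + 281.36 = 1575.36
Landed cost (B) = invoice 143032.74 + 1575.36 + duty 32754.50 = 177362.60
Difference = |190203.10 − 177362.60| = 12840.50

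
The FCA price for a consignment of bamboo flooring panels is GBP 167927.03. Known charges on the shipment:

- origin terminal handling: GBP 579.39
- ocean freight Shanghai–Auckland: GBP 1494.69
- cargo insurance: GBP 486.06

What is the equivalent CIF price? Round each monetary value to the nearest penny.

From FCA to CIF, the seller additionally bears: origin terminal, freight, insurance.
CIF price = 167927.03 + 579.39 + 1494.69 + 486.06 = 170487.17

CIF price: GBP 170487.17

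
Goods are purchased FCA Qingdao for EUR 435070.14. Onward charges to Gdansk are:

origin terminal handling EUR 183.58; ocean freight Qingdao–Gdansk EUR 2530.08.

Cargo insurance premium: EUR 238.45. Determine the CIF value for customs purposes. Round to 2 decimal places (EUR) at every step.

CIF value: EUR 438022.25

CIF = FCA price + pre-shipment costs + freight + insurance
CIF = 435070.14 + 183.58 + 2530.08 + 238.45 = 438022.25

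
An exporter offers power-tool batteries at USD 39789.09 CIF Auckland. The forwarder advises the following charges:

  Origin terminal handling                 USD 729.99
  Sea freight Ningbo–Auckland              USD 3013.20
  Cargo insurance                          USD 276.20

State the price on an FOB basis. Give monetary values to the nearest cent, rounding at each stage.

FOB price: USD 36499.69

Not relevant to the conversion: origin terminal — on the seller under both CIF and FOB; already in the CIF price and stays in the FOB price.
From CIF to FOB, the seller no longer bears: freight, insurance.
FOB price = 39789.09 − 3013.20 − 276.20 = 36499.69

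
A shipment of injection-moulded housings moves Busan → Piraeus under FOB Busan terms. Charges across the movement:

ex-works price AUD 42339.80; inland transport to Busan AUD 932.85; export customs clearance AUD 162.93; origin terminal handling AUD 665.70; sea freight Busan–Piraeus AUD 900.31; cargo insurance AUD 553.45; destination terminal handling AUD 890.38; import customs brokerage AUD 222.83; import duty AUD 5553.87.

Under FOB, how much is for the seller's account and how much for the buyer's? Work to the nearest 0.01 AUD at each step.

Seller: AUD 44101.28; buyer: AUD 8120.84

FOB: the seller bears costs until goods are on board at the origin port; the buyer bears freight, insurance and all costs thereafter.
Seller's account: goods 42339.80 + inland to port 932.85 + export clearance 162.93 + origin terminal 665.70 = 44101.28
Buyer's account: freight 900.31 + insurance 553.45 + destination terminal 890.38 + brokerage 222.83 + duty 5553.87 = 8120.84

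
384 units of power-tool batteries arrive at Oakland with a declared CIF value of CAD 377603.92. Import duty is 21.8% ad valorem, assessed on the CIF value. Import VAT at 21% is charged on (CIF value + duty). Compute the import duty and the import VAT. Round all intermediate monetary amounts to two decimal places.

Import duty: CAD 82317.65; import VAT: CAD 96583.53

Import duty = 377603.92 × 21.8% = 82317.65
VAT base = CIF + duty = 377603.92 + 82317.65 = 459921.57
Import VAT = 459921.57 × 21% = 96583.53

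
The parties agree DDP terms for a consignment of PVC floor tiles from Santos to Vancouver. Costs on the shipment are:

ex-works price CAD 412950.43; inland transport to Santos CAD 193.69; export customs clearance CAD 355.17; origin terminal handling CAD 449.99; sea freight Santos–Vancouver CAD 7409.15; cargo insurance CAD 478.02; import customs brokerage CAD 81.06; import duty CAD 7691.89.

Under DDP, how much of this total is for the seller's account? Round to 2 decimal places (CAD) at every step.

Seller's account: CAD 429609.40

DDP: the seller bears all costs including import duty.
Seller's account: goods 412950.43 + inland to port 193.69 + export clearance 355.17 + origin terminal 449.99 + freight 7409.15 + insurance 478.02 + brokerage 81.06 + duty 7691.89 = 429609.40
Buyer's account: 0.00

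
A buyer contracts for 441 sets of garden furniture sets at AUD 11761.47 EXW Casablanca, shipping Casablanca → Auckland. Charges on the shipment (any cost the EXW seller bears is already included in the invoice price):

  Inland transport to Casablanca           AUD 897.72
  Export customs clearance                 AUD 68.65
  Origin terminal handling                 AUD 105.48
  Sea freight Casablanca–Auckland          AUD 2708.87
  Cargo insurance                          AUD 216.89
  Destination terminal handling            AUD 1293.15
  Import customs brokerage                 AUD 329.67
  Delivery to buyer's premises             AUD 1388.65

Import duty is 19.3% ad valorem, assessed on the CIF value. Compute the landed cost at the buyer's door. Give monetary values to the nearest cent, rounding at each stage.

EXW: the seller makes goods available at their premises; the buyer bears all onward costs.
CIF value = EXW price + inland to port + export clearance + origin terminal + freight + insurance = 11761.47 + 897.72 + 68.65 + 105.48 + 2708.87 + 216.89 = 15759.08
Import duty = 15759.08 × 19.3% = 3041.50
Buyer bears: inland to port 897.72 + export clearance 68.65 + origin terminal 105.48 + freight 2708.87 + insurance 216.89 + destination terminal 1293.15 + brokerage 329.67 + delivery 1388.65 + duty 3041.50 = 10050.58
Landed cost = invoice 11761.47 + 10050.58 = 21812.05

Total landed cost: AUD 21812.05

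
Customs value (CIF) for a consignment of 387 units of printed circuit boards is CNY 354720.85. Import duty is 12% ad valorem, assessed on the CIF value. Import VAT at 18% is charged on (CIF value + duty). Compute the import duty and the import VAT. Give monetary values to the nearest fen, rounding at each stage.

Import duty = 354720.85 × 12% = 42566.50
VAT base = CIF + duty = 354720.85 + 42566.50 = 397287.35
Import VAT = 397287.35 × 18% = 71511.72

Import duty: CNY 42566.50; import VAT: CNY 71511.72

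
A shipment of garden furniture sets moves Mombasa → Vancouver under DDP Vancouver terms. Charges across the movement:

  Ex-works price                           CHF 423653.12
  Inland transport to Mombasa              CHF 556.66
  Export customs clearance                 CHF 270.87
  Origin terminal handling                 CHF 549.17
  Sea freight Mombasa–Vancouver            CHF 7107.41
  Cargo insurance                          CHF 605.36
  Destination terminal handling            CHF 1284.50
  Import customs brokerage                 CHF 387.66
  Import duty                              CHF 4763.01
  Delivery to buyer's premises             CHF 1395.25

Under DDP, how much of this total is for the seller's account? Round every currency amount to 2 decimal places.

DDP: the seller bears all costs including import duty.
Seller's account: goods 423653.12 + inland to port 556.66 + export clearance 270.87 + origin terminal 549.17 + freight 7107.41 + insurance 605.36 + destination terminal 1284.50 + brokerage 387.66 + duty 4763.01 + delivery 1395.25 = 440573.01
Buyer's account: 0.00

Seller's account: CHF 440573.01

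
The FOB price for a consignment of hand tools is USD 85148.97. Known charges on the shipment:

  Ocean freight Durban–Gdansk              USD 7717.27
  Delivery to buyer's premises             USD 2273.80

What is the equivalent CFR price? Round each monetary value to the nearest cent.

Not relevant to the conversion: delivery — on the buyer under both terms; not part of either seller's price.
From FOB to CFR, the seller additionally bears: freight.
CFR price = 85148.97 + 7717.27 = 92866.24

CFR price: USD 92866.24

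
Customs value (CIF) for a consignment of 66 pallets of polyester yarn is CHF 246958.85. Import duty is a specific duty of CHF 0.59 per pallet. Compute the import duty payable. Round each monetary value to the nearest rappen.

Import duty = 66 × 0.59 = 38.94

Import duty: CHF 38.94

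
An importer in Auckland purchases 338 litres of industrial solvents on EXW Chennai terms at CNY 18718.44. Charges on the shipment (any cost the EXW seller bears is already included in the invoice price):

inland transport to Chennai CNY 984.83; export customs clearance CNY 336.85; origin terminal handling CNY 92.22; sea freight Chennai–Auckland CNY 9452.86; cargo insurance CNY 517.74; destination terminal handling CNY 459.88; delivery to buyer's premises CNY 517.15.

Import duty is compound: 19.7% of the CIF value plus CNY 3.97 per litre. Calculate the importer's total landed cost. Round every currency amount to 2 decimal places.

EXW: the seller makes goods available at their premises; the buyer bears all onward costs.
CIF value = EXW price + inland to port + export clearance + origin terminal + freight + insurance = 18718.44 + 984.83 + 336.85 + 92.22 + 9452.86 + 517.74 = 30102.94
Ad valorem component: 30102.94 × 19.7% = 5930.28
Specific component: 338 × 3.97 = 1341.86
Import duty = 5930.28 + 1341.86 = 7272.14
Buyer bears: inland to port 984.83 + export clearance 336.85 + origin terminal 92.22 + freight 9452.86 + insurance 517.74 + destination terminal 459.88 + delivery 517.15 + duty 7272.14 = 19633.67
Landed cost = invoice 18718.44 + 19633.67 = 38352.11

Total landed cost: CNY 38352.11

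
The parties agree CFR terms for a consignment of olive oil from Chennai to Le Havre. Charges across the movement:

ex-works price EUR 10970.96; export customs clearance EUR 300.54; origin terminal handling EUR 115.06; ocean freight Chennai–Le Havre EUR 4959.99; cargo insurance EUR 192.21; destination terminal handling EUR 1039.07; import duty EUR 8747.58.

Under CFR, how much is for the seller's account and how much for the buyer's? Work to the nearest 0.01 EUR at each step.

CFR: the seller pays costs through ocean freight to the destination port, but not insurance.
Seller's account: goods 10970.96 + export clearance 300.54 + origin terminal 115.06 + freight 4959.99 = 16346.55
Buyer's account: insurance 192.21 + destination terminal 1039.07 + duty 8747.58 = 9978.86

Seller: EUR 16346.55; buyer: EUR 9978.86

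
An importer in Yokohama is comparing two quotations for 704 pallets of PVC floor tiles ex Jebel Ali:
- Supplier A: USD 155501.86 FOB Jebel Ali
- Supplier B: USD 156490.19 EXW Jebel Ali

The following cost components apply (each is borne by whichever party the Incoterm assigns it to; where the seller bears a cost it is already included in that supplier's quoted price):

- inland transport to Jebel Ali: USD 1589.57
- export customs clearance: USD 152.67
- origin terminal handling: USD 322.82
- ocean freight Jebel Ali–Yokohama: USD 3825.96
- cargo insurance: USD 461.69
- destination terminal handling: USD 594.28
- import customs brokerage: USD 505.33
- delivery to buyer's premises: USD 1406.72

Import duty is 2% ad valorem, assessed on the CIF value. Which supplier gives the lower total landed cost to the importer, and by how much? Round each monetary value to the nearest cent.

Supplier A is cheaper by USD 3114.46

Supplier A (FOB):
CIF value = FOB price + freight + insurance = 155501.86 + 3825.96 + 461.69 = 159789.51
Import duty = 159789.51 × 2% = 3195.79
Buyer bears (A): 3825.96 + 461.69 + 594.28 + 505.33 + 1406.72 = 6793.98
Landed cost (A) = invoice 155501.86 + 6793.98 + duty 3195.79 = 165491.63
Supplier B (EXW):
CIF value = EXW price + inland to port + export clearance + origin terminal + freight + insurance = 156490.19 + 1589.57 + 152.67 + 322.82 + 3825.96 + 461.69 = 162842.90
Import duty = 162842.90 × 2% = 3256.86
Buyer bears (B): 1589.57 + 152.67 + 322.82 + 3825.96 + 461.69 + 594.28 + 505.33 + 1406.72 = 8859.04
Landed cost (B) = invoice 156490.19 + 8859.04 + duty 3256.86 = 168606.09
Difference = |165491.63 − 168606.09| = 3114.46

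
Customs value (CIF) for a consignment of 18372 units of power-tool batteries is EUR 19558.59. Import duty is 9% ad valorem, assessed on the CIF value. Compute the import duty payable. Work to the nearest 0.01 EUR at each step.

Import duty = 19558.59 × 9% = 1760.27

Import duty: EUR 1760.27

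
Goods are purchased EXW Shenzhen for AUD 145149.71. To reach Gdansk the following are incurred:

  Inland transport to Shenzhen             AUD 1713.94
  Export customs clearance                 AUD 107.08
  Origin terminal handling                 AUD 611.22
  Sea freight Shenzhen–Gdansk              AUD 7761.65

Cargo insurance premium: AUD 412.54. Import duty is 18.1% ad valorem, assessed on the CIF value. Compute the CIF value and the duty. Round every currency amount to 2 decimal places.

CIF = EXW price + pre-shipment costs + freight + insurance
CIF = 145149.71 + 1713.94 + 107.08 + 611.22 + 7761.65 + 412.54 = 155756.14
Import duty = 155756.14 × 18.1% = 28191.86

CIF value: AUD 155756.14; import duty: AUD 28191.86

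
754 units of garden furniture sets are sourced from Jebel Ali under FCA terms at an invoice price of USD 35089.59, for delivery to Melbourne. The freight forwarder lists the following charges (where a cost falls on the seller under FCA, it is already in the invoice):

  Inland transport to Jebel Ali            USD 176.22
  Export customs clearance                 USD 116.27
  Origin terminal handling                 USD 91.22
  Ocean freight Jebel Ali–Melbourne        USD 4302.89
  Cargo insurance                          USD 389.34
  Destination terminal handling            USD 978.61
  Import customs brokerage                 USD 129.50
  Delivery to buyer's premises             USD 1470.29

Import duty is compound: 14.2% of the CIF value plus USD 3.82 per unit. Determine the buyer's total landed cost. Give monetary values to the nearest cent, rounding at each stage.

Total landed cost: USD 50993.69

FCA: the seller delivers export-cleared goods to the carrier; the buyer bears costs from that point.
Already in the invoice (seller's account under FCA): inland to port, export clearance — exclude.
CIF value = FCA price + origin terminal + freight + insurance = 35089.59 + 91.22 + 4302.89 + 389.34 = 39873.04
Ad valorem component: 39873.04 × 14.2% = 5661.97
Specific component: 754 × 3.82 = 2880.28
Import duty = 5661.97 + 2880.28 = 8542.25
Buyer bears: origin terminal 91.22 + freight 4302.89 + insurance 389.34 + destination terminal 978.61 + brokerage 129.50 + delivery 1470.29 + duty 8542.25 = 15904.10
Landed cost = invoice 35089.59 + 15904.10 = 50993.69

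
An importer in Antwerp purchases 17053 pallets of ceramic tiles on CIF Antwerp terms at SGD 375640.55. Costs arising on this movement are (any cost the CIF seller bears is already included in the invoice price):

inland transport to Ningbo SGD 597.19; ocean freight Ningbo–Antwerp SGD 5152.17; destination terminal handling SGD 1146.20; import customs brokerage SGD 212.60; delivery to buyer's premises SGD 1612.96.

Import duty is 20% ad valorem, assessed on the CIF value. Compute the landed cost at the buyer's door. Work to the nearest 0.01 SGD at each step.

Total landed cost: SGD 453740.42

CIF: the seller pays costs through ocean freight and marine insurance to the destination port.
Already in the invoice (seller's account under CIF): inland to port, freight — exclude.
The CIF price already equals the CIF value: 375640.55
Import duty = 375640.55 × 20% = 75128.11
Buyer bears: destination terminal 1146.20 + brokerage 212.60 + delivery 1612.96 + duty 75128.11 = 78099.87
Landed cost = invoice 375640.55 + 78099.87 = 453740.42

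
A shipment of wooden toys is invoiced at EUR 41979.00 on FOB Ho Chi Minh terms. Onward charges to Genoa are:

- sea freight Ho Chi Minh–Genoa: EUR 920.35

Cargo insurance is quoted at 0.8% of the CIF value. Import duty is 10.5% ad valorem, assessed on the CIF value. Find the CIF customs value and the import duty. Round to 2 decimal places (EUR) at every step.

Let C be the CIF value. C = FOB price + freight + 0.8% × C
C − 0.8% × C = 41979.00 + 920.35
0.992 × C = 42899.35
C = 42899.35 / 0.992 = 43245.31
Insurance premium = 0.8% × 43245.31 = 345.96
Import duty = 43245.31 × 10.5% = 4540.76

CIF value: EUR 43245.31; import duty: EUR 4540.76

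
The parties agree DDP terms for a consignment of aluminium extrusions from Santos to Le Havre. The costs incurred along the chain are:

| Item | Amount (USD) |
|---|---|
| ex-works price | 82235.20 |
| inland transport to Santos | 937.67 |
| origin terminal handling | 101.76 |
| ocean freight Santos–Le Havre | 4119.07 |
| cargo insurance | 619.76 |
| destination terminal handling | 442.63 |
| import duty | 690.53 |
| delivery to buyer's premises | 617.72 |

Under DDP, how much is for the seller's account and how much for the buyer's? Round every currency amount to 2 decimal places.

Seller: USD 89764.34; buyer: USD 0.00

DDP: the seller bears all costs including import duty.
Seller's account: goods 82235.20 + inland to port 937.67 + origin terminal 101.76 + freight 4119.07 + insurance 619.76 + destination terminal 442.63 + duty 690.53 + delivery 617.72 = 89764.34
Buyer's account: 0.00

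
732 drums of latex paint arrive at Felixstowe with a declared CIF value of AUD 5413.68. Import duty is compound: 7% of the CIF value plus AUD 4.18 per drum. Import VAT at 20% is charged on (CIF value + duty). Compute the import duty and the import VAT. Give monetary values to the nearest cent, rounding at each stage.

Ad valorem component: 5413.68 × 7% = 378.96
Specific component: 732 × 4.18 = 3059.76
Import duty = 378.96 + 3059.76 = 3438.72
VAT base = CIF + duty = 5413.68 + 3438.72 = 8852.40
Import VAT = 8852.40 × 20% = 1770.48

Import duty: AUD 3438.72; import VAT: AUD 1770.48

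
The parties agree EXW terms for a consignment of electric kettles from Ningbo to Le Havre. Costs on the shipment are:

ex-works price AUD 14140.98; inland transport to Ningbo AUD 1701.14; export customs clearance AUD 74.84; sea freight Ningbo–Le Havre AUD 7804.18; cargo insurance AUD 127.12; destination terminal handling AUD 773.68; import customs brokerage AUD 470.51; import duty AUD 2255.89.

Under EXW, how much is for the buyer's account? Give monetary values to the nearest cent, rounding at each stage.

EXW: the seller makes goods available at their premises; the buyer bears all onward costs.
Seller's account: goods 14140.98 = 14140.98
Buyer's account: inland to port 1701.14 + export clearance 74.84 + freight 7804.18 + insurance 127.12 + destination terminal 773.68 + brokerage 470.51 + duty 2255.89 = 13207.36

Buyer's account: AUD 13207.36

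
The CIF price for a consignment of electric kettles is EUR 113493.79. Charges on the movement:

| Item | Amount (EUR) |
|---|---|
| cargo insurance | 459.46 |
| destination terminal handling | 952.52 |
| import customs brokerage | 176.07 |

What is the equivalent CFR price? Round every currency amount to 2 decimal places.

Not relevant to the conversion: brokerage, destination terminal — on the buyer under both terms; not part of either seller's price.
From CIF to CFR, the seller no longer bears: insurance.
CFR price = 113493.79 − 459.46 = 113034.33

CFR price: EUR 113034.33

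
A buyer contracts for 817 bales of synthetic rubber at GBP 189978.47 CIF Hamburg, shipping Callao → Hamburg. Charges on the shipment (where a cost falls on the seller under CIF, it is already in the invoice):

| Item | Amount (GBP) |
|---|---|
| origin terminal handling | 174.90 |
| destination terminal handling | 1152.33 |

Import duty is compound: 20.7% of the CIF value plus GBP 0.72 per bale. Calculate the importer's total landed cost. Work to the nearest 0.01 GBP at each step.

CIF: the seller pays costs through ocean freight and marine insurance to the destination port.
Already in the invoice (seller's account under CIF): origin terminal — exclude.
The CIF price already equals the CIF value: 189978.47
Ad valorem component: 189978.47 × 20.7% = 39325.54
Specific component: 817 × 0.72 = 588.24
Import duty = 39325.54 + 588.24 = 39913.78
Buyer bears: destination terminal 1152.33 + duty 39913.78 = 41066.11
Landed cost = invoice 189978.47 + 41066.11 = 231044.58

Total landed cost: GBP 231044.58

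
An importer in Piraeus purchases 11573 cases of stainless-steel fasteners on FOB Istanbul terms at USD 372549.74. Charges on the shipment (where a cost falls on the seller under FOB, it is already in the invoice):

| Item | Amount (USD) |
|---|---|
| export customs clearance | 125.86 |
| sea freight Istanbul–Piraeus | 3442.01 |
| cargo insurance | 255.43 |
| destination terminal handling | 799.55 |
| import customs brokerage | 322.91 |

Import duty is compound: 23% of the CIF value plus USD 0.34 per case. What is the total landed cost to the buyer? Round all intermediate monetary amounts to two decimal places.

FOB: the seller bears costs until goods are on board at the origin port; the buyer bears freight, insurance and all costs thereafter.
Already in the invoice (seller's account under FOB): export clearance — exclude.
CIF value = FOB price + freight + insurance = 372549.74 + 3442.01 + 255.43 = 376247.18
Ad valorem component: 376247.18 × 23% = 86536.85
Specific component: 11573 × 0.34 = 3934.82
Import duty = 86536.85 + 3934.82 = 90471.67
Buyer bears: freight 3442.01 + insurance 255.43 + destination terminal 799.55 + brokerage 322.91 + duty 90471.67 = 95291.57
Landed cost = invoice 372549.74 + 95291.57 = 467841.31

Total landed cost: USD 467841.31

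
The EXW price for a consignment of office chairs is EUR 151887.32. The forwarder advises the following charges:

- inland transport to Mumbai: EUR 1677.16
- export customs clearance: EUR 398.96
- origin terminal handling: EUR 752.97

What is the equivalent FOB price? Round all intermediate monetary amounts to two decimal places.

From EXW to FOB, the seller additionally bears: inland to port, export clearance, origin terminal.
FOB price = 151887.32 + 1677.16 + 398.96 + 752.97 = 154716.41

FOB price: EUR 154716.41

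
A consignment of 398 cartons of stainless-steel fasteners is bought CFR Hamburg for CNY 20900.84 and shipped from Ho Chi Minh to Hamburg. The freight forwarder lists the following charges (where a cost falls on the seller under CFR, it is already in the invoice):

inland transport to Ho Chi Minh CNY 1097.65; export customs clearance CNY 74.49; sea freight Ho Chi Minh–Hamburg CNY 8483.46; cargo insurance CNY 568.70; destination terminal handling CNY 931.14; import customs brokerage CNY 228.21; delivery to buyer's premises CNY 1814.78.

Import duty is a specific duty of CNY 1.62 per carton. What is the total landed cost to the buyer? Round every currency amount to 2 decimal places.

CFR: the seller pays costs through ocean freight to the destination port, but not insurance.
Already in the invoice (seller's account under CFR): inland to port, export clearance, freight — exclude.
CIF value = CFR price + insurance = 20900.84 + 568.70 = 21469.54
Import duty = 398 × 1.62 = 644.76
Buyer bears: insurance 568.70 + destination terminal 931.14 + brokerage 228.21 + delivery 1814.78 + duty 644.76 = 4187.59
Landed cost = invoice 20900.84 + 4187.59 = 25088.43

Total landed cost: CNY 25088.43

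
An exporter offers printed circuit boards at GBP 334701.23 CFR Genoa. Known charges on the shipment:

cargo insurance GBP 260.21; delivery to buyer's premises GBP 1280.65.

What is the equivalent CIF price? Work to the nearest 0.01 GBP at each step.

CIF price: GBP 334961.44

Not relevant to the conversion: delivery — on the buyer under both terms; not part of either seller's price.
From CFR to CIF, the seller additionally bears: insurance.
CIF price = 334701.23 + 260.21 = 334961.44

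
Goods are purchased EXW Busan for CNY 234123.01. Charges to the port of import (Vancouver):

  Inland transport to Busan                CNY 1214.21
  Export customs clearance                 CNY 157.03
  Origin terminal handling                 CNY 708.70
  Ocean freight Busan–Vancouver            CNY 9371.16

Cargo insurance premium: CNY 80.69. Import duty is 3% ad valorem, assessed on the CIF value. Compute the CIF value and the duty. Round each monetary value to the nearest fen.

CIF value: CNY 245654.80; import duty: CNY 7369.64

CIF = EXW price + pre-shipment costs + freight + insurance
CIF = 234123.01 + 1214.21 + 157.03 + 708.70 + 9371.16 + 80.69 = 245654.80
Import duty = 245654.80 × 3% = 7369.64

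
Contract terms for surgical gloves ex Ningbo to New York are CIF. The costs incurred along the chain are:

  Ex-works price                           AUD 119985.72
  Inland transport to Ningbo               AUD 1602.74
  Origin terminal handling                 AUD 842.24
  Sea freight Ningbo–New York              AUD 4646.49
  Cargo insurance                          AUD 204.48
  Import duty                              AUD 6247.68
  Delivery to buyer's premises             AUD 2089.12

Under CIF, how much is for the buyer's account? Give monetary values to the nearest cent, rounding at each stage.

CIF: the seller pays costs through ocean freight and marine insurance to the destination port.
Seller's account: goods 119985.72 + inland to port 1602.74 + origin terminal 842.24 + freight 4646.49 + insurance 204.48 = 127281.67
Buyer's account: duty 6247.68 + delivery 2089.12 = 8336.80

Buyer's account: AUD 8336.80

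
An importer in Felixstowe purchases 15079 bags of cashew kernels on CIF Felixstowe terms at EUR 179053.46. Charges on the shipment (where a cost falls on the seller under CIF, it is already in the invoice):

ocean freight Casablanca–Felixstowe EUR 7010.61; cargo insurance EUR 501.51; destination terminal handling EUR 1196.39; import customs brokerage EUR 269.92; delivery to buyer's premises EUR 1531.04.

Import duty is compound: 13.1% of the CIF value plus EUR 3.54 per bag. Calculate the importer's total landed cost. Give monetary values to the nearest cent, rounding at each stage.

CIF: the seller pays costs through ocean freight and marine insurance to the destination port.
Already in the invoice (seller's account under CIF): freight, insurance — exclude.
The CIF price already equals the CIF value: 179053.46
Ad valorem component: 179053.46 × 13.1% = 23456.00
Specific component: 15079 × 3.54 = 53379.66
Import duty = 23456.00 + 53379.66 = 76835.66
Buyer bears: destination terminal 1196.39 + brokerage 269.92 + delivery 1531.04 + duty 76835.66 = 79833.01
Landed cost = invoice 179053.46 + 79833.01 = 258886.47

Total landed cost: EUR 258886.47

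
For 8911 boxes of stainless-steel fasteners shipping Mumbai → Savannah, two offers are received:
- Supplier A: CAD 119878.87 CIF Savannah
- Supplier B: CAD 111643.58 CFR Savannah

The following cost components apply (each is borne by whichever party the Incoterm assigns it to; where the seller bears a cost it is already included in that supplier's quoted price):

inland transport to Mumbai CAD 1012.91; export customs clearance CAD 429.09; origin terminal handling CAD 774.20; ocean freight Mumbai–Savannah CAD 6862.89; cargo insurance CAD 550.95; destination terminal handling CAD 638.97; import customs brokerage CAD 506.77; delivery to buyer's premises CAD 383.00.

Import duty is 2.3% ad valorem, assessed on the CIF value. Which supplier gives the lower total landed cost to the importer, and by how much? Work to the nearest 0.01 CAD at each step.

Supplier B is cheaper by CAD 7861.08

Supplier A (CIF):
The CIF price already equals the CIF value: 119878.87
Import duty = 119878.87 × 2.3% = 2757.21
Buyer bears (A): 638.97 + 506.77 + 383.00 = 1528.74
Landed cost (A) = invoice 119878.87 + 1528.74 + duty 2757.21 = 124164.82
Supplier B (CFR):
CIF value = CFR price + insurance = 111643.58 + 550.95 = 112194.53
Import duty = 112194.53 × 2.3% = 2580.47
Buyer bears (B): 550.95 + 638.97 + 506.77 + 383.00 = 2079.69
Landed cost (B) = invoice 111643.58 + 2079.69 + duty 2580.47 = 116303.74
Difference = |124164.82 − 116303.74| = 7861.08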